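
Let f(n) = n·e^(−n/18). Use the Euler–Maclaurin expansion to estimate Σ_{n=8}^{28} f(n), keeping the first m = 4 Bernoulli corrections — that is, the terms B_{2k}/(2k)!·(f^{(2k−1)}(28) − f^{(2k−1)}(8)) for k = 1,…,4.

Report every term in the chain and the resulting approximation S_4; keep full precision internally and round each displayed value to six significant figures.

S_4 ≈ 130.785

Integral: ∫_8^28 x·e^(−x/18) dx = 125.305.
Endpoint term: (f(8) + f(28))/2 = (5.12944 + 5.91002)/2 = 5.51973.
Integral + boundary = 130.824.
k=1: B_{2}/(2)! × [f^{(1)}(28) − f^{(1)}(8)] = 1/12 × (-0.117262 − 0.356211) = -0.0394561.
Running total after k=1: 130.785.
k=2: B_{4}/(4)! × [f^{(3)}(28) − f^{(3)}(8)] = −1/720 × (0.000940994 − 0.00505732) = 5.71712e-06.
Running total after k=2: 130.785.
k=3: B_{6}/(6)! × [f^{(5)}(28) − f^{(5)}(8)] = 1/30240 × (6.92564e-06 − 2.78248e-05) = -6.91109e-10.
Running total after k=3: 130.785.
k=4: B_{8}/(8)! × [f^{(7)}(28) − f^{(7)}(8)] = −1/1209600 × (3.37870e-08 − 1.23582e-07) = 7.42352e-14.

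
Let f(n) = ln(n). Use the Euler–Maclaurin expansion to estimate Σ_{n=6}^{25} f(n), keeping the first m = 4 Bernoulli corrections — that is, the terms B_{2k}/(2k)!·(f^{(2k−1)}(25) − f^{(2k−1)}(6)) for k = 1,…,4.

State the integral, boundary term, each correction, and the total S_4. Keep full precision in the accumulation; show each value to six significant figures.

The integral term ∫_6^25 ln(x) dx = 50.7213.
Boundary: ½(f(6) + f(25)) = ½(1.79176 + 3.21888) = 2.50532.
Integral + boundary = 53.2267.
Correction k=1: B_{2}/2! · (f^{(1)}(25) − f^{(1)}(6)) = 1/12 · (0.0400000 − 0.166667) = -0.0105556.
Running total after k=1: 53.2161.
Correction k=2: B_{4}/4! · (f^{(3)}(25) − f^{(3)}(6)) = −1/720 · (0.000128000 − 0.00925926) = 1.26823e-05.
Running total after k=2: 53.2161.
Correction k=3: B_{6}/6! · (f^{(5)}(25) − f^{(5)}(6)) = 1/30240 · (2.45760e-06 − 0.00308642) = -1.01983e-07.
Running total after k=3: 53.2161.
Correction k=4: B_{8}/8! · (f^{(7)}(25) − f^{(7)}(6)) = −1/1209600 · (1.17965e-07 − 0.00257202) = 2.12624e-09.

S_4 ≈ 53.2161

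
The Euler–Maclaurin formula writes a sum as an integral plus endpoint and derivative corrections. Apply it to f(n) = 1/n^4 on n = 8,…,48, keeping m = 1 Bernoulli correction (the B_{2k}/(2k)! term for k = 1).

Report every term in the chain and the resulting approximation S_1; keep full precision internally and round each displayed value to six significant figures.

∫_8^48 1/x^4 dx evaluates to 0.000648028.
Endpoint term: (f(8) + f(48))/2 = (0.000244141 + 1.88380e-07)/2 = 0.000122165.
So far: 0.000770192.
Order-1 term: 1/12 · (-1.56983e-08 − (-0.000122070)) = 1.01712e-05.

S_1 ≈ 0.000780363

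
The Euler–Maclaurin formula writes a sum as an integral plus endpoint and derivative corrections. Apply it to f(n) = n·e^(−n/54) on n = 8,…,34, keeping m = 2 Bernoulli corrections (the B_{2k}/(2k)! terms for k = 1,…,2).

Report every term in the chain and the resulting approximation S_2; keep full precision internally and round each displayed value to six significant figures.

S_2 ≈ 367.640

The integral term ∫_8^34 x·e^(−x/54) dx = 355.178.
½[f(8) + f(34)] = ½[6.89843 + 18.1148] = 12.5066.
So far: 367.684.
Correction k=1: B_{2}/2! · (f^{(1)}(34) − f^{(1)}(8)) = 1/12 · (0.197329 − 0.734555) = -0.0447688.
After k=1: 367.640.
Correction k=2: B_{4}/4! · (f^{(3)}(34) − f^{(3)}(8)) = −1/720 · (0.000433096 − 0.000843334) = 5.69775e-07.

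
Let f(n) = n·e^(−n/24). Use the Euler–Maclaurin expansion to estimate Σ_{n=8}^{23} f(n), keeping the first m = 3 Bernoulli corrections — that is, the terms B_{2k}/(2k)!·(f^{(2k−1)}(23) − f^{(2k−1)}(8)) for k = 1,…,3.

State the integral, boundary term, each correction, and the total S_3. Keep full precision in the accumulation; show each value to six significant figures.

S_3 ≈ 124.911

The integral term ∫_8^23 x·e^(−x/24) dx = 117.672.
½[f(8) + f(23)] = ½[5.73225 + 8.82123] = 7.27674.
Integral + boundary = 124.949.
k=1: B_{2}/(2)! × [f^{(1)}(23) − f^{(1)}(8)] = 1/12 × (0.0159805 − 0.477688) = -0.0384756.
Partial sum through k=1: 124.911.
k=2: B_{4}/(4)! × [f^{(3)}(23) − f^{(3)}(8)] = −1/720 × (0.00135945 − 0.00331727) = 2.71920e-06.
Partial sum through k=2: 124.911.
k=3: B_{6}/(6)! × [f^{(5)}(23) − f^{(5)}(8)] = 1/30240 × (4.67215e-06 − 1.00785e-05) = -1.78782e-10.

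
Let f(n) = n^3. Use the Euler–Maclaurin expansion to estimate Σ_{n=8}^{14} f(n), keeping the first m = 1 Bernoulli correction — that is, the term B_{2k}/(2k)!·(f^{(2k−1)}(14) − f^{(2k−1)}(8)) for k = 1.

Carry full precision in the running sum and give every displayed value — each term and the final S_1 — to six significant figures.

S_1 ≈ 10241.0

Integral: ∫_8^14 x^3 dx = 8580.00.
½[f(8) + f(14)] = ½[512.000 + 2744.00] = 1628.00.
Integral + boundary = 10208.0.
k=1: B_{2}/(2)! × [f^{(1)}(14) − f^{(1)}(8)] = 1/12 × (588.000 − 192.000) = 33.0000.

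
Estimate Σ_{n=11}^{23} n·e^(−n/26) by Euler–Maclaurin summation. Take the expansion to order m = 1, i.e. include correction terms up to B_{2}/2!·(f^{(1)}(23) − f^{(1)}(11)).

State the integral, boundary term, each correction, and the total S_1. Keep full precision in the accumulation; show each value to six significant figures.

S_1 ≈ 112.460

The integral term ∫_11^23 x·e^(−x/26) dx = 104.137.
Endpoint term: (f(11) + f(23))/2 = (7.20531 + 9.49608)/2 = 8.35069.
So far: 112.488.
Correction k=1: B_{2}/2! · (f^{(1)}(23) − f^{(1)}(11)) = 1/12 · (0.0476392 − 0.377901) = -0.0275218.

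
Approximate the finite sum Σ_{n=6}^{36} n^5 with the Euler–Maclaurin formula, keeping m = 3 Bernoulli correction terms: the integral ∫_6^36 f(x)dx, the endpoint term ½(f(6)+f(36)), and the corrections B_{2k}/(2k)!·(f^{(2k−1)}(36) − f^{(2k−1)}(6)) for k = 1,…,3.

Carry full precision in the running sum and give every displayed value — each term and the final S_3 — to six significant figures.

The integral term ∫_6^36 x^5 dx = 3.62789e+08.
Boundary: ½(f(6) + f(36)) = ½(7776.00 + 6.04662e+07) = 3.02370e+07.
Integral + boundary = 3.93026e+08.
k=1: B_{2}/(2)! × [f^{(1)}(36) − f^{(1)}(6)] = 1/12 × (8.39808e+06 − 6480.00) = 699300.
Partial sum through k=1: 3.93726e+08.
k=2: B_{4}/(4)! × [f^{(3)}(36) − f^{(3)}(6)] = −1/720 × (77760.0 − 2160.00) = -105.000.
Partial sum through k=2: 3.93725e+08.
k=3: B_{6}/(6)! × [f^{(5)}(36) − f^{(5)}(6)] = 1/30240 × (120.000 − 120.000) = 0.00000.

S_3 ≈ 3.93725e+08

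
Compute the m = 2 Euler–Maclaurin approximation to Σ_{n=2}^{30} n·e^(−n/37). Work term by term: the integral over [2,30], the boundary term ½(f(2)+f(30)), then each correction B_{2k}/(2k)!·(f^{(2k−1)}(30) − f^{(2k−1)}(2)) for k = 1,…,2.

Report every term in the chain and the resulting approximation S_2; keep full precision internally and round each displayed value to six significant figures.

S_2 ≈ 272.708

Integral: ∫_2^30 x·e^(−x/37) dx = 265.161.
Boundary: ½(f(2) + f(30)) = ½(1.89476 + 13.3349) = 7.61484.
So far: 272.776.
k=1: B_{2}/(2)! × [f^{(1)}(30) − f^{(1)}(2)] = 1/12 × (0.0840941 − 0.896171) = -0.0676731.
Partial sum through k=1: 272.708.
k=2: B_{4}/(4)! × [f^{(3)}(30) − f^{(3)}(2)] = −1/720 × (0.000710803 − 0.00203867) = 1.84425e-06.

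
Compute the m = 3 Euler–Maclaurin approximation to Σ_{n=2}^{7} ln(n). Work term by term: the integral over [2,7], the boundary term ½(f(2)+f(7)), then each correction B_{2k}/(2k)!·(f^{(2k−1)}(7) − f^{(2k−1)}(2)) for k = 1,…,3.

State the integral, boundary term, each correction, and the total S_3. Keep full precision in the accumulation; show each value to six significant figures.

S_3 ≈ 8.52516

∫_2^7 ln(x) dx evaluates to 7.23508.
½[f(2) + f(7)] = ½[0.693147 + 1.94591] = 1.31953.
Integral + boundary = 8.55461.
k=1: B_{2}/(2)! × [f^{(1)}(7) − f^{(1)}(2)] = 1/12 × (0.142857 − 0.500000) = -0.0297619.
Partial sum through k=1: 8.52484.
k=2: B_{4}/(4)! × [f^{(3)}(7) − f^{(3)}(2)] = −1/720 × (0.00583090 − 0.250000) = 0.000339124.
Partial sum through k=2: 8.52518.
k=3: B_{6}/(6)! × [f^{(5)}(7) − f^{(5)}(2)] = 1/30240 × (0.00142798 − 0.750000) = -2.47544e-05.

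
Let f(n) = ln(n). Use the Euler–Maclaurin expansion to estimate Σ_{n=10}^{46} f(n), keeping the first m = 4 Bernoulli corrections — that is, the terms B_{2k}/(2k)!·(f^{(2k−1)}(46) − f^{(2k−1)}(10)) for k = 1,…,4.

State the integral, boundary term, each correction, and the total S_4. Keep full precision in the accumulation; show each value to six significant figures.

∫_10^46 ln(x) dx evaluates to 117.092.
Boundary: ½(f(10) + f(46)) = ½(2.30259 + 3.82864) = 3.06561.
So far: 120.157.
Order-1 term: 1/12 · (0.0217391 − 0.100000) = -0.00652174.
Partial sum through k=1: 120.151.
Order-2 term: −1/720 · (2.05474e-05 − 0.00200000) = 2.74924e-06.
Partial sum through k=2: 120.151.
Order-3 term: 1/30240 · (1.16526e-07 − 0.000240000) = -7.93265e-09.
Partial sum through k=3: 120.151.
Order-4 term: −1/1209600 · (1.65207e-09 − 7.20000e-05) = 5.95224e-11.

S_4 ≈ 120.151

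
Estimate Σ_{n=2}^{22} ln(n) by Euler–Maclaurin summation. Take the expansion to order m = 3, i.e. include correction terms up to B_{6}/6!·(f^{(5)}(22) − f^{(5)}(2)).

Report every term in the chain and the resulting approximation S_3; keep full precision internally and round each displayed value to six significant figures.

Integral: ∫_2^22 ln(x) dx = 46.6166.
Boundary: ½(f(2) + f(22)) = ½(0.693147 + 3.09104) = 1.89209.
So far: 48.5087.
Order-1 term: 1/12 · (0.0454545 − 0.500000) = -0.0378788.
Running total after k=1: 48.4709.
Order-2 term: −1/720 · (0.000187829 − 0.250000) = 0.000346961.
Running total after k=2: 48.4712.
Order-3 term: 1/30240 · (4.65691e-06 − 0.750000) = -2.48014e-05.

S_3 ≈ 48.4712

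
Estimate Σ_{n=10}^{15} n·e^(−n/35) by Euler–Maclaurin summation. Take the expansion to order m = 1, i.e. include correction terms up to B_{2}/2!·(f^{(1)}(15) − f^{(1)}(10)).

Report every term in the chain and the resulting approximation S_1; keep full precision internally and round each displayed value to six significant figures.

Integral: ∫_10^15 x·e^(−x/35) dx = 43.5584.
½[f(10) + f(15)] = ½[7.51477 + 9.77159] = 8.64318.
Running total after boundary: 52.2016.
Order-1 term: 1/12 · (0.372251 − 0.536769) = -0.0137099.

S_1 ≈ 52.1879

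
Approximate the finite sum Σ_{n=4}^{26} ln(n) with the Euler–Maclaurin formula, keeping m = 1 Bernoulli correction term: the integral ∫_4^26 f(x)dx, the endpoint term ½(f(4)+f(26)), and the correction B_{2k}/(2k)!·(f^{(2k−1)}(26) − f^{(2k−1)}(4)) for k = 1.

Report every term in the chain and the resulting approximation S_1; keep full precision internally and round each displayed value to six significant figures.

Integral: ∫_4^26 ln(x) dx = 57.1653.
Boundary: ½(f(4) + f(26)) = ½(1.38629 + 3.25810) = 2.32220.
Integral + boundary = 59.4875.
Order-1 term: 1/12 · (0.0384615 − 0.250000) = -0.0176282.

S_1 ≈ 59.4699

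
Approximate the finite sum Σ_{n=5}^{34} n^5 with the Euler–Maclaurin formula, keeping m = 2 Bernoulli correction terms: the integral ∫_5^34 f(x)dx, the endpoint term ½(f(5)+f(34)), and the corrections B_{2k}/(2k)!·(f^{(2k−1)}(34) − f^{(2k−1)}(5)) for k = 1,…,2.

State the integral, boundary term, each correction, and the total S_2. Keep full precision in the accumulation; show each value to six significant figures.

Integral: ∫_5^34 x^5 dx = 2.57465e+08.
Endpoint term: (f(5) + f(34))/2 = (3125.00 + 4.54354e+07)/2 = 2.27193e+07.
Running total after boundary: 2.80184e+08.
Correction k=1: B_{2}/2! · (f^{(1)}(34) − f^{(1)}(5)) = 1/12 · (6.68168e+06 − 3125.00) = 556546.
Partial sum through k=1: 2.80741e+08.
Correction k=2: B_{4}/4! · (f^{(3)}(34) − f^{(3)}(5)) = −1/720 · (69360.0 − 1500.00) = -94.2500.

S_2 ≈ 2.80741e+08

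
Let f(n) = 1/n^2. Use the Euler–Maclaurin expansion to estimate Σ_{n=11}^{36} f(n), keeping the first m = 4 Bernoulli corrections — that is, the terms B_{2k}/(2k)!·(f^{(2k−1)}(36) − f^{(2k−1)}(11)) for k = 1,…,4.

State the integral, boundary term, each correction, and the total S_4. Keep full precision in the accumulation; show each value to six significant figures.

S_4 ≈ 0.0677708

The integral term ∫_11^36 1/x^2 dx = 0.0631313.
Boundary: ½(f(11) + f(36)) = ½(0.00826446 + 0.000771605) = 0.00451803.
So far: 0.0676493.
Order-1 term: 1/12 · (-4.28669e-05 − (-0.00150263)) = 0.000121647.
Partial sum through k=1: 0.0677710.
Order-2 term: −1/720 · (-3.96916e-07 − (-0.000149021)) = -2.06423e-07.
Partial sum through k=2: 0.0677708.
Order-3 term: 1/30240 · (-9.18787e-09 − (-3.69474e-05)) = 1.22150e-09.
Partial sum through k=3: 0.0677708.
Order-4 term: −1/1209600 · (-3.97007e-10 − (-1.70996e-05)) = -1.41363e-11.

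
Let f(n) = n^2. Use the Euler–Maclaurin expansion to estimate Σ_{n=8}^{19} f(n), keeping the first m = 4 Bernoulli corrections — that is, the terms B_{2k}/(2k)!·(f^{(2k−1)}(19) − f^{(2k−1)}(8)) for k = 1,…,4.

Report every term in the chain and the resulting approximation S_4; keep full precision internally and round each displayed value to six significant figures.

S_4 ≈ 2330.00

∫_8^19 x^2 dx evaluates to 2115.67.
Endpoint term: (f(8) + f(19))/2 = (64.0000 + 361.000)/2 = 212.500.
Running total after boundary: 2328.17.
k=1: B_{2}/(2)! × [f^{(1)}(19) − f^{(1)}(8)] = 1/12 × (38.0000 − 16.0000) = 1.83333.
After k=1: 2330.00.
k=2: B_{4}/(4)! × [f^{(3)}(19) − f^{(3)}(8)] = −1/720 × (0.00000 − 0.00000) = 0.00000.
After k=2: 2330.00.
k=3: B_{6}/(6)! × [f^{(5)}(19) − f^{(5)}(8)] = 1/30240 × (0.00000 − 0.00000) = 0.00000.
After k=3: 2330.00.
k=4: B_{8}/(8)! × [f^{(7)}(19) − f^{(7)}(8)] = −1/1209600 × (0.00000 − 0.00000) = 0.00000.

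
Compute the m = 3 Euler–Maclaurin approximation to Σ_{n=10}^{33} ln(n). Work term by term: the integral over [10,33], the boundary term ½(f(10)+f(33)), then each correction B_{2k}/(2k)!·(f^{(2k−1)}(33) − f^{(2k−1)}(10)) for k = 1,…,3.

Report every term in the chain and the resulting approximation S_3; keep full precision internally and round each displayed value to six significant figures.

S_3 ≈ 72.2526

Integral: ∫_10^33 ln(x) dx = 69.3589.
Endpoint term: (f(10) + f(33))/2 = (2.30259 + 3.49651)/2 = 2.89955.
Integral + boundary = 72.2584.
Correction k=1: B_{2}/2! · (f^{(1)}(33) − f^{(1)}(10)) = 1/12 · (0.0303030 − 0.100000) = -0.00580808.
Partial sum through k=1: 72.2526.
Correction k=2: B_{4}/4! · (f^{(3)}(33) − f^{(3)}(10)) = −1/720 · (5.56529e-05 − 0.00200000) = 2.70048e-06.
Partial sum through k=2: 72.2526.
Correction k=3: B_{6}/6! · (f^{(5)}(33) − f^{(5)}(10)) = 1/30240 · (6.13256e-07 − 0.000240000) = -7.91623e-09.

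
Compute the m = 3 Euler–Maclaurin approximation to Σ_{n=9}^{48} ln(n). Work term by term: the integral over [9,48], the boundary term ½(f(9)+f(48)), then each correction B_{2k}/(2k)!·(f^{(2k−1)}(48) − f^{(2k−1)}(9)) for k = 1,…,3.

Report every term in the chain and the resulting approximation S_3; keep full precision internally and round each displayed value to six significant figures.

S_3 ≈ 130.069

Integral: ∫_9^48 ln(x) dx = 127.043.
Boundary: ½(f(9) + f(48)) = ½(2.19722 + 3.87120) = 3.03421.
So far: 130.077.
Order-1 term: 1/12 · (0.0208333 − 0.111111) = -0.00752315.
Partial sum through k=1: 130.069.
Order-2 term: −1/720 · (1.80845e-05 − 0.00274348) = 3.78528e-06.
Partial sum through k=2: 130.069.
Order-3 term: 1/30240 · (9.41901e-08 − 0.000406442) = -1.34374e-08.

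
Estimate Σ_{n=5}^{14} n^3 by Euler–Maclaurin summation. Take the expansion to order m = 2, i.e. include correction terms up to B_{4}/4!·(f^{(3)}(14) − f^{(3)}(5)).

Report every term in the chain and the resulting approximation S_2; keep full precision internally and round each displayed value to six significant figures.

∫_5^14 x^3 dx evaluates to 9447.75.
½[f(5) + f(14)] = ½[125.000 + 2744.00] = 1434.50.
Running total after boundary: 10882.2.
Correction k=1: B_{2}/2! · (f^{(1)}(14) − f^{(1)}(5)) = 1/12 · (588.000 − 75.0000) = 42.7500.
Running total after k=1: 10925.0.
Correction k=2: B_{4}/4! · (f^{(3)}(14) − f^{(3)}(5)) = −1/720 · (6.00000 − 6.00000) = 0.00000.

S_2 ≈ 10925.0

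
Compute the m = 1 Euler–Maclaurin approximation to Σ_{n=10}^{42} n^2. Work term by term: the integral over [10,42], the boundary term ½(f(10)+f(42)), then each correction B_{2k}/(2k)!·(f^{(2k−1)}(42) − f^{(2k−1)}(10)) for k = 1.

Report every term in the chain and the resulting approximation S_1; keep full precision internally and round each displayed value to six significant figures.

S_1 ≈ 25300.0

The integral term ∫_10^42 x^2 dx = 24362.7.
Boundary: ½(f(10) + f(42)) = ½(100.000 + 1764.00) = 932.000.
Running total after boundary: 25294.7.
k=1: B_{2}/(2)! × [f^{(1)}(42) − f^{(1)}(10)] = 1/12 × (84.0000 − 20.0000) = 5.33333.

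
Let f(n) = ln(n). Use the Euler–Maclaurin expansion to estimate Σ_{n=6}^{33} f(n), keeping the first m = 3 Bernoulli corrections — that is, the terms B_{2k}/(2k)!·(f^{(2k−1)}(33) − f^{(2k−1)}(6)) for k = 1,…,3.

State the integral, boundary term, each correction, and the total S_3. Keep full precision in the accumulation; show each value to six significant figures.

Integral: ∫_6^33 ln(x) dx = 77.6342.
½[f(6) + f(33)] = ½[1.79176 + 3.49651] = 2.64413.
Running total after boundary: 80.2783.
Correction k=1: B_{2}/2! · (f^{(1)}(33) − f^{(1)}(6)) = 1/12 · (0.0303030 − 0.166667) = -0.0113636.
Partial sum through k=1: 80.2670.
Correction k=2: B_{4}/4! · (f^{(3)}(33) − f^{(3)}(6)) = −1/720 · (5.56529e-05 − 0.00925926) = 1.27828e-05.
Partial sum through k=2: 80.2670.
Correction k=3: B_{6}/6! · (f^{(5)}(33) − f^{(5)}(6)) = 1/30240 · (6.13256e-07 − 0.00308642) = -1.02044e-07.

S_3 ≈ 80.2670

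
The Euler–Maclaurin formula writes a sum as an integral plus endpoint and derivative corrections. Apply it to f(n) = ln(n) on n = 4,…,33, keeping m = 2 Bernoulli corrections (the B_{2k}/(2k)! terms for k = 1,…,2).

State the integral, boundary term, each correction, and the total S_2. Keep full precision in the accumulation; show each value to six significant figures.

S_2 ≈ 83.2627

∫_4^33 ln(x) dx evaluates to 80.8396.
Boundary: ½(f(4) + f(33)) = ½(1.38629 + 3.49651) = 2.44140.
Integral + boundary = 83.2810.
Order-1 term: 1/12 · (0.0303030 − 0.250000) = -0.0183081.
Partial sum through k=1: 83.2627.
Order-2 term: −1/720 · (5.56529e-05 − 0.0312500) = 4.33255e-05.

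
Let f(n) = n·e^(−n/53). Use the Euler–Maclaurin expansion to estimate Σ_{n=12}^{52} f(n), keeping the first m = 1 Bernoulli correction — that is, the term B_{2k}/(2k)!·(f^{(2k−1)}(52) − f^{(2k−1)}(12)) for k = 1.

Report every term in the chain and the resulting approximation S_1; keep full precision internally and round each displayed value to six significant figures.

∫_12^52 x·e^(−x/53) dx evaluates to 660.755.
Endpoint term: (f(12) + f(52))/2 = (9.56864 + 19.4941)/2 = 14.5314.
Integral + boundary = 675.287.
k=1: B_{2}/(2)! × [f^{(1)}(52) − f^{(1)}(12)] = 1/12 × (0.00707333 − 0.616847) = -0.0508144.

S_1 ≈ 675.236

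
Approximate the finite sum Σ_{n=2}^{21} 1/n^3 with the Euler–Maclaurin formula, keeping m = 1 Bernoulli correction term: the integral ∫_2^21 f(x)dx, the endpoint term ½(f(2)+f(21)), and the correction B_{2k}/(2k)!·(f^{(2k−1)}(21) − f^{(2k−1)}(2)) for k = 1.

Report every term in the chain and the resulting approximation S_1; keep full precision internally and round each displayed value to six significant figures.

Integral: ∫_2^21 1/x^3 dx = 0.123866.
Endpoint term: (f(2) + f(21))/2 = (0.125000 + 0.000107980)/2 = 0.0625540.
So far: 0.186420.
Correction k=1: B_{2}/2! · (f^{(1)}(21) − f^{(1)}(2)) = 1/12 · (-1.54257e-05 − (-0.187500)) = 0.0156237.

S_1 ≈ 0.202044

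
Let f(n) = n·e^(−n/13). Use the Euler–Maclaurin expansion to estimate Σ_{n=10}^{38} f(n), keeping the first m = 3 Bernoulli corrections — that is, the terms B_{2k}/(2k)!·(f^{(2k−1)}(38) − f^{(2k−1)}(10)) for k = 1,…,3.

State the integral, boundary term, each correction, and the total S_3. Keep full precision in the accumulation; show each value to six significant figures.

The integral term ∫_10^38 x·e^(−x/13) dx = 102.899.
½[f(10) + f(38)] = ½[4.63369 + 2.04318] = 3.33844.
So far: 106.238.
Order-1 term: 1/12 · (-0.103400 − 0.106931) = -0.0175276.
Running total after k=1: 106.220.
Order-2 term: −1/720 · (2.44734e-05 − 0.00611639) = 8.46100e-06.
Running total after k=2: 106.220.
Order-3 term: 1/30240 · (3.90995e-06 − 6.86394e-05) = -2.14052e-09.

S_3 ≈ 106.220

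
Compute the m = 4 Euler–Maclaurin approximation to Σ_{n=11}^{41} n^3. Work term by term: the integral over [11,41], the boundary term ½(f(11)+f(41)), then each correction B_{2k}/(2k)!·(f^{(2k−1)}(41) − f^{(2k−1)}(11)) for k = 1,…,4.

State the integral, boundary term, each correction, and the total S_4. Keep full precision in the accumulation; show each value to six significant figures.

The integral term ∫_11^41 x^3 dx = 702780.
Boundary: ½(f(11) + f(41)) = ½(1331.00 + 68921.0) = 35126.0.
Integral + boundary = 737906.
Correction k=1: B_{2}/2! · (f^{(1)}(41) − f^{(1)}(11)) = 1/12 · (5043.00 − 363.000) = 390.000.
Partial sum through k=1: 738296.
Correction k=2: B_{4}/4! · (f^{(3)}(41) − f^{(3)}(11)) = −1/720 · (6.00000 − 6.00000) = 0.00000.
Partial sum through k=2: 738296.
Correction k=3: B_{6}/6! · (f^{(5)}(41) − f^{(5)}(11)) = 1/30240 · (0.00000 − 0.00000) = 0.00000.
Partial sum through k=3: 738296.
Correction k=4: B_{8}/8! · (f^{(7)}(41) − f^{(7)}(11)) = −1/1209600 · (0.00000 − 0.00000) = 0.00000.

S_4 ≈ 738296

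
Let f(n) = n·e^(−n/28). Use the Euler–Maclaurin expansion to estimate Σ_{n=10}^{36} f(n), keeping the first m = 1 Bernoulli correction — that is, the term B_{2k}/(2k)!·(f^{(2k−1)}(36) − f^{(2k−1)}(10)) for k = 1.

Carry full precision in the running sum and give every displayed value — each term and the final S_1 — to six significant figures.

S_1 ≈ 257.478

∫_10^36 x·e^(−x/28) dx evaluates to 249.048.
Boundary: ½(f(10) + f(36)) = ½(6.99673 + 9.95231) = 8.47452.
Integral + boundary = 257.522.
k=1: B_{2}/(2)! × [f^{(1)}(36) − f^{(1)}(10)] = 1/12 × (-0.0789866 − 0.449789) = -0.0440647.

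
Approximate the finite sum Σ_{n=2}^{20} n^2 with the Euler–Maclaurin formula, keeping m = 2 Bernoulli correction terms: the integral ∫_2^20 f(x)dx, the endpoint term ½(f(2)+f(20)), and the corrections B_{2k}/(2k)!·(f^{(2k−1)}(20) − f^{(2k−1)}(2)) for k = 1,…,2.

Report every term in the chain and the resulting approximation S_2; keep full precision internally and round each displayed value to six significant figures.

S_2 ≈ 2869.00

Integral: ∫_2^20 x^2 dx = 2664.00.
½[f(2) + f(20)] = ½[4.00000 + 400.000] = 202.000.
So far: 2866.00.
k=1: B_{2}/(2)! × [f^{(1)}(20) − f^{(1)}(2)] = 1/12 × (40.0000 − 4.00000) = 3.00000.
After k=1: 2869.00.
k=2: B_{4}/(4)! × [f^{(3)}(20) − f^{(3)}(2)] = −1/720 × (0.00000 − 0.00000) = 0.00000.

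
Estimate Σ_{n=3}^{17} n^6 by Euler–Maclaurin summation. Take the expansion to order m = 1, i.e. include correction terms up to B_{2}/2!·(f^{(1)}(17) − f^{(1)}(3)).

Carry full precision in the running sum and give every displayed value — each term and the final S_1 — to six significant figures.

∫_3^17 x^6 dx evaluates to 5.86195e+07.
Boundary: ½(f(3) + f(17)) = ½(729.000 + 2.41376e+07) = 1.20691e+07.
Running total after boundary: 7.06886e+07.
k=1: B_{2}/(2)! × [f^{(1)}(17) − f^{(1)}(3)] = 1/12 × (8.51914e+06 − 1458.00) = 709807.

S_1 ≈ 7.13985e+07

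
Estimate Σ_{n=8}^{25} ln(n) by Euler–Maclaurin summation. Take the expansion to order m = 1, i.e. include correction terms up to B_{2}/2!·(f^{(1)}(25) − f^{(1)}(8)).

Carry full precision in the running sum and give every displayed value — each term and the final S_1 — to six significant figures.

The integral term ∫_8^25 ln(x) dx = 46.8364.
Boundary: ½(f(8) + f(25)) = ½(2.07944 + 3.21888) = 2.64916.
So far: 49.4855.
Order-1 term: 1/12 · (0.0400000 − 0.125000) = -0.00708333.

S_1 ≈ 49.4784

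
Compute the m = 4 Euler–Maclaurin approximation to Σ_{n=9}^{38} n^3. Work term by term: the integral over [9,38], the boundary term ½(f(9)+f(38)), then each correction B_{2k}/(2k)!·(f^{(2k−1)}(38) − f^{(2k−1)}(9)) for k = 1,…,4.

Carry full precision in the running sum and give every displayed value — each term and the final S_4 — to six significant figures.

S_4 ≈ 547785

Integral: ∫_9^38 x^3 dx = 519644.
Endpoint term: (f(9) + f(38))/2 = (729.000 + 54872.0)/2 = 27800.5.
Running total after boundary: 547444.
Order-1 term: 1/12 · (4332.00 − 243.000) = 340.750.
Running total after k=1: 547785.
Order-2 term: −1/720 · (6.00000 − 6.00000) = 0.00000.
Running total after k=2: 547785.
Order-3 term: 1/30240 · (0.00000 − 0.00000) = 0.00000.
Running total after k=3: 547785.
Order-4 term: −1/1209600 · (0.00000 − 0.00000) = 0.00000.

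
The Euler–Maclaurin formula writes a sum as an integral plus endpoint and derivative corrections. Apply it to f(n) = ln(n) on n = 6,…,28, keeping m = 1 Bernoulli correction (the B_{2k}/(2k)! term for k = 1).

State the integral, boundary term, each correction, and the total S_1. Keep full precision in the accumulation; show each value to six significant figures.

S_1 ≈ 63.1022

Integral: ∫_6^28 ln(x) dx = 60.5512.
Endpoint term: (f(6) + f(28))/2 = (1.79176 + 3.33220)/2 = 2.56198.
So far: 63.1132.
Order-1 term: 1/12 · (0.0357143 − 0.166667) = -0.0109127.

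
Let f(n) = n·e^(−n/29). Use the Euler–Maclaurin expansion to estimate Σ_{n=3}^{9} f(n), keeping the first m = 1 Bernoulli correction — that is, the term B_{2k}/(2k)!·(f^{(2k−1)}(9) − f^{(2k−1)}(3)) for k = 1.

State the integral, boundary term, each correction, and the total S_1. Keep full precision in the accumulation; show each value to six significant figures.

S_1 ≈ 33.4455

Integral: ∫_3^9 x·e^(−x/29) dx = 28.8187.
Boundary: ½(f(3) + f(9)) = ½(2.70517 + 6.59875) = 4.65196.
Integral + boundary = 33.4707.
k=1: B_{2}/(2)! × [f^{(1)}(9) − f^{(1)}(3)] = 1/12 × (0.505651 − 0.808441) = -0.0252325.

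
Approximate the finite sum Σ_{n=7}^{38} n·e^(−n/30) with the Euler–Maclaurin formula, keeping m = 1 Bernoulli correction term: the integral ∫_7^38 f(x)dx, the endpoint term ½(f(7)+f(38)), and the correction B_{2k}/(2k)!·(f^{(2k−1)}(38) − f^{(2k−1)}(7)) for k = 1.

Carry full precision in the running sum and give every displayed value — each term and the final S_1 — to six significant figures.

The integral term ∫_7^38 x·e^(−x/30) dx = 304.188.
½[f(7) + f(38)] = ½[5.54323 + 10.7072] = 8.12523.
Running total after boundary: 312.313.
Correction k=1: B_{2}/2! · (f^{(1)}(38) − f^{(1)}(7)) = 1/12 · (-0.0751385 − 0.607115) = -0.0568545.

S_1 ≈ 312.256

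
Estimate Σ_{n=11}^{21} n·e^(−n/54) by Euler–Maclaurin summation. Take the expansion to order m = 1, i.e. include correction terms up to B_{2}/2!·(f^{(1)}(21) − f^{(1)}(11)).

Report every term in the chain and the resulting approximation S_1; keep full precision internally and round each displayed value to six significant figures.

S_1 ≈ 129.576

∫_11^21 x·e^(−x/54) dx evaluates to 117.992.
½[f(11) + f(21)] = ½[8.97274 + 14.2340] = 11.6034.
Integral + boundary = 129.596.
Order-1 term: 1/12 · (0.414217 − 0.649542) = -0.0196104.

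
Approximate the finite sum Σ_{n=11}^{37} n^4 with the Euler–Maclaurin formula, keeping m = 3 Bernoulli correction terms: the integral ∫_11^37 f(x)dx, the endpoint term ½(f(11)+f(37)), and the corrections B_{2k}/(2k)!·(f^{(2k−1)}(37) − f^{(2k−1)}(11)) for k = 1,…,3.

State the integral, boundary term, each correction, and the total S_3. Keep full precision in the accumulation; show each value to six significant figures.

S_3 ≈ 1.47974e+07

Integral: ∫_11^37 x^4 dx = 1.38366e+07.
½[f(11) + f(37)] = ½[14641.0 + 1.87416e+06] = 944401.
So far: 1.47810e+07.
k=1: B_{2}/(2)! × [f^{(1)}(37) − f^{(1)}(11)] = 1/12 × (202612 − 5324.00) = 16440.7.
After k=1: 1.47974e+07.
k=2: B_{4}/(4)! × [f^{(3)}(37) − f^{(3)}(11)] = −1/720 × (888.000 − 264.000) = -0.866667.
After k=2: 1.47974e+07.
k=3: B_{6}/(6)! × [f^{(5)}(37) − f^{(5)}(11)] = 1/30240 × (0.00000 − 0.00000) = 0.00000.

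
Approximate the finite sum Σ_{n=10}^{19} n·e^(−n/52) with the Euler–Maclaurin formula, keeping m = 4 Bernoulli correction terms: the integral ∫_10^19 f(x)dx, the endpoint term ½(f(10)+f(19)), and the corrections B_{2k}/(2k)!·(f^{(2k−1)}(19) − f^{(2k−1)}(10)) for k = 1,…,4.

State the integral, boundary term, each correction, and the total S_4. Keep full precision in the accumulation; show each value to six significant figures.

The integral term ∫_10^19 x·e^(−x/52) dx = 97.9823.
Endpoint term: (f(10) + f(19))/2 = (8.25053 + 13.1847)/2 = 10.7176.
Integral + boundary = 108.700.
k=1: B_{2}/(2)! × [f^{(1)}(19) − f^{(1)}(10)] = 1/12 × (0.440378 − 0.666389) = -0.0188342.
Partial sum through k=1: 108.681.
k=2: B_{4}/(4)! × [f^{(3)}(19) − f^{(3)}(10)] = −1/720 × (0.000676123 − 0.000856692) = 2.50789e-07.
Partial sum through k=2: 108.681.
k=3: B_{6}/(6)! × [f^{(5)}(19) − f^{(5)}(10)] = 1/30240 × (4.39861e-07 − 5.42507e-07) = -3.39436e-12.
Partial sum through k=3: 108.681.
k=4: B_{8}/(8)! × [f^{(7)}(19) − f^{(7)}(10)] = −1/1209600 × (2.32869e-10 − 2.84094e-10) = 4.23487e-17.

S_4 ≈ 108.681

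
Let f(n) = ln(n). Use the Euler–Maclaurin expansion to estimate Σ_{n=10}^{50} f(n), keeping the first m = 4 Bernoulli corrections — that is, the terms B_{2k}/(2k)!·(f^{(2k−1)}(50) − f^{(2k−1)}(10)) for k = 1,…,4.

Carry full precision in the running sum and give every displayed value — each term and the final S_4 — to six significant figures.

S_4 ≈ 135.676

The integral term ∫_10^50 ln(x) dx = 132.575.
Boundary: ½(f(10) + f(50)) = ½(2.30259 + 3.91202) = 3.10730.
Integral + boundary = 135.683.
k=1: B_{2}/(2)! × [f^{(1)}(50) − f^{(1)}(10)] = 1/12 × (0.0200000 − 0.100000) = -0.00666667.
After k=1: 135.676.
k=2: B_{4}/(4)! × [f^{(3)}(50) − f^{(3)}(10)] = −1/720 × (1.60000e-05 − 0.00200000) = 2.75556e-06.
After k=2: 135.676.
k=3: B_{6}/(6)! × [f^{(5)}(50) − f^{(5)}(10)] = 1/30240 × (7.68000e-08 − 0.000240000) = -7.93397e-09.
After k=3: 135.676.
k=4: B_{8}/(8)! × [f^{(7)}(50) − f^{(7)}(10)] = −1/1209600 × (9.21600e-10 − 7.20000e-05) = 5.95230e-11.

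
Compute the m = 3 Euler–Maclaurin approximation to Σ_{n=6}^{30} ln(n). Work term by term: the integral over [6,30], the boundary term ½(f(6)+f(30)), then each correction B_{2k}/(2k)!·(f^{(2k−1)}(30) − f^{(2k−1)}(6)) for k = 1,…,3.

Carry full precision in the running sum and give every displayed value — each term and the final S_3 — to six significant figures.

S_3 ≈ 69.8707

∫_6^30 ln(x) dx evaluates to 67.2854.
Endpoint term: (f(6) + f(30))/2 = (1.79176 + 3.40120)/2 = 2.59648.
So far: 69.8818.
Order-1 term: 1/12 · (0.0333333 − 0.166667) = -0.0111111.
After k=1: 69.8707.
Order-2 term: −1/720 · (7.40741e-05 − 0.00925926) = 1.27572e-05.
After k=2: 69.8707.
Order-3 term: 1/30240 · (9.87654e-07 − 0.00308642) = -1.02031e-07.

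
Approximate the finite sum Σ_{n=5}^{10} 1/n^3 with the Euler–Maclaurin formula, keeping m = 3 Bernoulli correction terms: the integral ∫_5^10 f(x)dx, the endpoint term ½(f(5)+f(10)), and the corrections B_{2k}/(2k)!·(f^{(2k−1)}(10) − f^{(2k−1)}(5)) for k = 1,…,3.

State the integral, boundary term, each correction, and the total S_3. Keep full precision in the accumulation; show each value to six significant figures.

S_3 ≈ 0.0198700

The integral term ∫_5^10 1/x^3 dx = 0.0150000.
½[f(5) + f(10)] = ½[0.00800000 + 0.00100000] = 0.00450000.
Integral + boundary = 0.0195000.
Correction k=1: B_{2}/2! · (f^{(1)}(10) − f^{(1)}(5)) = 1/12 · (-0.000300000 − (-0.00480000)) = 0.000375000.
Running total after k=1: 0.0198750.
Correction k=2: B_{4}/4! · (f^{(3)}(10) − f^{(3)}(5)) = −1/720 · (-6.00000e-05 − (-0.00384000)) = -5.25000e-06.
Running total after k=2: 0.0198698.
Correction k=3: B_{6}/6! · (f^{(5)}(10) − f^{(5)}(5)) = 1/30240 · (-2.52000e-05 − (-0.00645120)) = 2.12500e-07.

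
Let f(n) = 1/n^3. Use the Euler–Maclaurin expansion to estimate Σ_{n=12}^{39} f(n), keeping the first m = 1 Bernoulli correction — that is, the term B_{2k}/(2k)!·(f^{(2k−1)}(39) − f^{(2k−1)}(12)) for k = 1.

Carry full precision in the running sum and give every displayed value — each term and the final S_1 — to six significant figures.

Integral: ∫_12^39 1/x^3 dx = 0.00314349.
Boundary: ½(f(12) + f(39)) = ½(0.000578704 + 1.68580e-05) = 0.000297781.
So far: 0.00344127.
k=1: B_{2}/(2)! × [f^{(1)}(39) − f^{(1)}(12)] = 1/12 × (-1.29677e-06 − (-0.000144676)) = 1.19483e-05.

S_1 ≈ 0.00345322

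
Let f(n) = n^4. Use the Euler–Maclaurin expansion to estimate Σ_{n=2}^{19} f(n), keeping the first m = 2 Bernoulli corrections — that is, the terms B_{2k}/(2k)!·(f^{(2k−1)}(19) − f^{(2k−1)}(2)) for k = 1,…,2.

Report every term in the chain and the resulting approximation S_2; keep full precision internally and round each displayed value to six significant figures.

Integral: ∫_2^19 x^4 dx = 495213.
Boundary: ½(f(2) + f(19)) = ½(16.0000 + 130321) = 65168.5.
Integral + boundary = 560382.
k=1: B_{2}/(2)! × [f^{(1)}(19) − f^{(1)}(2)] = 1/12 × (27436.0 − 32.0000) = 2283.67.
Partial sum through k=1: 562666.
k=2: B_{4}/(4)! × [f^{(3)}(19) − f^{(3)}(2)] = −1/720 × (456.000 − 48.0000) = -0.566667.

S_2 ≈ 562665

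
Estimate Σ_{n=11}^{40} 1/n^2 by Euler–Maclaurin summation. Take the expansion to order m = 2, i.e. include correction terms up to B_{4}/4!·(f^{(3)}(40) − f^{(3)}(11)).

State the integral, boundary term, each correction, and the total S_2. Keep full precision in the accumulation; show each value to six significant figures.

Integral: ∫_11^40 1/x^2 dx = 0.0659091.
Endpoint term: (f(11) + f(40))/2 = (0.00826446 + 0.000625000)/2 = 0.00444473.
Integral + boundary = 0.0703538.
k=1: B_{2}/(2)! × [f^{(1)}(40) − f^{(1)}(11)] = 1/12 × (-3.12500e-05 − (-0.00150263)) = 0.000122615.
Running total after k=1: 0.0704764.
k=2: B_{4}/(4)! × [f^{(3)}(40) − f^{(3)}(11)] = −1/720 × (-2.34375e-07 − (-0.000149021)) = -2.06648e-07.

S_2 ≈ 0.0704762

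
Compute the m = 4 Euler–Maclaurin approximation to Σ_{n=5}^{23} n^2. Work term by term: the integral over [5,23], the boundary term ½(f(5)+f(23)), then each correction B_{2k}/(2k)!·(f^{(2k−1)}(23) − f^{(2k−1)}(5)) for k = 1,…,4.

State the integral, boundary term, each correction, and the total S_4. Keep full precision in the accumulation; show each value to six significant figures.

S_4 ≈ 4294.00

Integral: ∫_5^23 x^2 dx = 4014.00.
½[f(5) + f(23)] = ½[25.0000 + 529.000] = 277.000.
So far: 4291.00.
Order-1 term: 1/12 · (46.0000 − 10.0000) = 3.00000.
Partial sum through k=1: 4294.00.
Order-2 term: −1/720 · (0.00000 − 0.00000) = 0.00000.
Partial sum through k=2: 4294.00.
Order-3 term: 1/30240 · (0.00000 − 0.00000) = 0.00000.
Partial sum through k=3: 4294.00.
Order-4 term: −1/1209600 · (0.00000 − 0.00000) = 0.00000.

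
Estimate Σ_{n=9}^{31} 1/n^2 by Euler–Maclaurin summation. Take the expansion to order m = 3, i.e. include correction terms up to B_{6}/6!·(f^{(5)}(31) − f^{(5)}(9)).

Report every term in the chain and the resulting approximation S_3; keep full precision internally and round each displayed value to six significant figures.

The integral term ∫_9^31 1/x^2 dx = 0.0788530.
Endpoint term: (f(9) + f(31))/2 = (0.0123457 + 0.00104058)/2 = 0.00669313.
So far: 0.0855462.
Order-1 term: 1/12 · (-6.71344e-05 − (-0.00274348)) = 0.000223029.
After k=1: 0.0857692.
Order-2 term: −1/720 · (-8.38306e-07 − (-0.000406442)) = -5.63339e-07.
After k=2: 0.0857686.
Order-3 term: 1/30240 · (-2.61698e-08 − (-0.000150534)) = 4.97711e-09.

S_3 ≈ 0.0857686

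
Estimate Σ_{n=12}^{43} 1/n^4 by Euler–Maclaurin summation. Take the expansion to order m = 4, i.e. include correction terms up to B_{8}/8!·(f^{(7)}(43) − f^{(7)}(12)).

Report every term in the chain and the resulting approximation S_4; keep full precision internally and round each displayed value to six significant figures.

Integral: ∫_12^43 1/x^4 dx = 0.000188709.
Endpoint term: (f(12) + f(43))/2 = (4.82253e-05 + 2.92500e-07)/2 = 2.42589e-05.
Integral + boundary = 0.000212968.
Correction k=1: B_{2}/2! · (f^{(1)}(43) − f^{(1)}(12)) = 1/12 · (-2.72093e-08 − (-1.60751e-05)) = 1.33732e-06.
After k=1: 0.000214305.
Correction k=2: B_{4}/4! · (f^{(3)}(43) − f^{(3)}(12)) = −1/720 · (-4.41471e-10 − (-3.34898e-06)) = -4.65075e-09.
After k=2: 0.000214300.
Correction k=3: B_{6}/6! · (f^{(5)}(43) − f^{(5)}(12)) = 1/30240 · (-1.33707e-11 − (-1.30238e-06)) = 4.30677e-11.
After k=3: 0.000214300.
Correction k=4: B_{8}/8! · (f^{(7)}(43) − f^{(7)}(12)) = −1/1209600 · (-6.50817e-13 − (-8.13988e-07)) = -6.72939e-13.

S_4 ≈ 0.000214300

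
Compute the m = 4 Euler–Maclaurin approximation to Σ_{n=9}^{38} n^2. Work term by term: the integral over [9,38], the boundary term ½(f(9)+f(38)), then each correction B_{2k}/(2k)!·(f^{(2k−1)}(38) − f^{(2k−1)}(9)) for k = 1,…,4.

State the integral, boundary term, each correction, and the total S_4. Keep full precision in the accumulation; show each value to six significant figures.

The integral term ∫_9^38 x^2 dx = 18047.7.
Endpoint term: (f(9) + f(38))/2 = (81.0000 + 1444.00)/2 = 762.500.
Integral + boundary = 18810.2.
k=1: B_{2}/(2)! × [f^{(1)}(38) − f^{(1)}(9)] = 1/12 × (76.0000 − 18.0000) = 4.83333.
After k=1: 18815.0.
k=2: B_{4}/(4)! × [f^{(3)}(38) − f^{(3)}(9)] = −1/720 × (0.00000 − 0.00000) = 0.00000.
After k=2: 18815.0.
k=3: B_{6}/(6)! × [f^{(5)}(38) − f^{(5)}(9)] = 1/30240 × (0.00000 − 0.00000) = 0.00000.
After k=3: 18815.0.
k=4: B_{8}/(8)! × [f^{(7)}(38) − f^{(7)}(9)] = −1/1209600 × (0.00000 − 0.00000) = 0.00000.

S_4 ≈ 18815.0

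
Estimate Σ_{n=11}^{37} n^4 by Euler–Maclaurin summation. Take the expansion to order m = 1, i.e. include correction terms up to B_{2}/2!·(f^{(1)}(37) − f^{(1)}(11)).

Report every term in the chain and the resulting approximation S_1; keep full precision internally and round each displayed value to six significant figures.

S_1 ≈ 1.47974e+07

∫_11^37 x^4 dx evaluates to 1.38366e+07.
Endpoint term: (f(11) + f(37))/2 = (14641.0 + 1.87416e+06)/2 = 944401.
So far: 1.47810e+07.
Correction k=1: B_{2}/2! · (f^{(1)}(37) − f^{(1)}(11)) = 1/12 · (202612 − 5324.00) = 16440.7.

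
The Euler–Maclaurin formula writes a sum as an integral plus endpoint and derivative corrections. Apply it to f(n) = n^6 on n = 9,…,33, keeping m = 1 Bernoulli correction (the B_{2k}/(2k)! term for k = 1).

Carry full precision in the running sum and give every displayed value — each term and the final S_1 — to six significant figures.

Integral: ∫_9^33 x^6 dx = 6.08767e+09.
Endpoint term: (f(9) + f(33))/2 = (531441 + 1.29147e+09)/2 = 6.46000e+08.
Integral + boundary = 6.73367e+09.
Correction k=1: B_{2}/2! · (f^{(1)}(33) − f^{(1)}(9)) = 1/12 · (2.34812e+08 − 354294) = 1.95382e+07.

S_1 ≈ 6.75320e+09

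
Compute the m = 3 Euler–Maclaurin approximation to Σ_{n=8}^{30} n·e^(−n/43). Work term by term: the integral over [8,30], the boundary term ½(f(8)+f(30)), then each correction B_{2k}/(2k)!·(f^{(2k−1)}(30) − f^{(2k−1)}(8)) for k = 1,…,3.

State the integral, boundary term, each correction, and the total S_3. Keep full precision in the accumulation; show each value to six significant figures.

S_3 ≈ 269.038

∫_8^30 x·e^(−x/43) dx evaluates to 258.295.
Endpoint term: (f(8) + f(30))/2 = (6.64188 + 14.9322)/2 = 10.7871.
Running total after boundary: 269.082.
k=1: B_{2}/(2)! × [f^{(1)}(30) − f^{(1)}(8)] = 1/12 × (0.150480 − 0.675773) = -0.0437744.
After k=1: 269.038.
k=2: B_{4}/(4)! × [f^{(3)}(30) − f^{(3)}(8)] = −1/720 × (0.000619774 − 0.00126352) = 8.94087e-07.
After k=2: 269.038.
k=3: B_{6}/(6)! × [f^{(5)}(30) − f^{(5)}(8)] = 1/30240 × (6.26373e-07 − 1.16904e-06) = -1.79453e-11.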